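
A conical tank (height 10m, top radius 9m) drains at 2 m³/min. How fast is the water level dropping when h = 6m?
50/(729π) ≈ 0.02183 m/min

r/h = 9/10, so r = (9/10)h
V = (1/3)πr²h = (1/3)π((9/10)h)²h = (27/100)πh³
dV/dh = (81/100)πh²
dh/dt = (dV/dt)/(dV/dh) = -2/((81/100)π·6²) = -50/(729π) m/min
The level is dropping at 50/(729π) ≈ 0.02183 m/min.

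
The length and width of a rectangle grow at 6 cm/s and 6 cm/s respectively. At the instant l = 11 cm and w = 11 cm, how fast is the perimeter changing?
24 cm/s

P = 2(l + w)
dP/dt = 2(dl/dt + dw/dt) = 2(6 + 6) = 24 cm/s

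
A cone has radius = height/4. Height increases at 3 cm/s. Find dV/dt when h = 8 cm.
12π cm³/s

V = (1/3)π(h/4)²h = πh³/48
dV/dt = πh²/16 · 3
At h = 8: dV/dt = 12π cm³/s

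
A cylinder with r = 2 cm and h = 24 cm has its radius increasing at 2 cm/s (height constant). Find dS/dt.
112π cm²/s

S = 2πrh + 2πr² (lateral + bases)
dS/dt = (2πh + 4πr)·dr/dt = (2π·24 + 4π·2)·2
= 112π cm²/s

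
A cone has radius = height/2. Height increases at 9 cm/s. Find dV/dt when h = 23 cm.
4761π/4 cm³/s

V = (1/3)π(h/2)²h = πh³/12
dV/dt = πh²/4 · 9
At h = 23: dV/dt = 4761π/4 cm³/s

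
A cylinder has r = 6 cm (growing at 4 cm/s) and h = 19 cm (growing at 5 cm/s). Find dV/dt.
1092π cm³/s

V = πr²h
dV/dt = 2πrh·dr/dt + πr²·dh/dt
= 2π(6)(19)(4) + π(6)²(5)
= 1092π cm³/s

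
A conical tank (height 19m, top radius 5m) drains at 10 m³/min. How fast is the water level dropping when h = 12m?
361/(360π) ≈ 0.3192 m/min

r/h = 5/19, so r = (5/19)h
V = (1/3)πr²h = (1/3)π((5/19)h)²h = (25/1083)πh³
dV/dh = (25/361)πh²
dh/dt = (dV/dt)/(dV/dh) = -10/((25/361)π·12²) = -361/(360π) m/min
The level is dropping at 361/(360π) ≈ 0.3192 m/min.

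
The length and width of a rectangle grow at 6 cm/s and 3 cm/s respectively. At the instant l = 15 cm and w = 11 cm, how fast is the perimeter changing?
18 cm/s

P = 2(l + w)
dP/dt = 2(dl/dt + dw/dt) = 2(6 + 3) = 18 cm/s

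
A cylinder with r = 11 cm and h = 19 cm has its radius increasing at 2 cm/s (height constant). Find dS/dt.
164π cm²/s

S = 2πrh + 2πr² (lateral + bases)
dS/dt = (2πh + 4πr)·dr/dt = (2π·19 + 4π·11)·2
= 164π cm²/s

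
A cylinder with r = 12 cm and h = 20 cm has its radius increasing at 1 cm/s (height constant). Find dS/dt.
88π cm²/s

S = 2πrh + 2πr² (lateral + bases)
dS/dt = (2πh + 4πr)·dr/dt = (2π·20 + 4π·12)·1
= 88π cm²/s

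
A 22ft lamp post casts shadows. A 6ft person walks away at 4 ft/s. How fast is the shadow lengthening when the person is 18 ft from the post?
3/2 ft/s

By similar triangles: 22/(x+s) = 6/s
Solving: s = 6x/16
ds/dt = 6/16 · dx/dt = 3/8 · 4 = 3/2 ft/s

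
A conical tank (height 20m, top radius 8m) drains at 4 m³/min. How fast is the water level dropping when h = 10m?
1/(4π) ≈ 0.07958 m/min

r/h = 8/20, so r = (2/5)h
V = (1/3)πr²h = (1/3)π((2/5)h)²h = (4/75)πh³
dV/dh = (4/25)πh²
dh/dt = (dV/dt)/(dV/dh) = -4/((4/25)π·10²) = -1/(4π) m/min
The level is dropping at 1/(4π) ≈ 0.07958 m/min.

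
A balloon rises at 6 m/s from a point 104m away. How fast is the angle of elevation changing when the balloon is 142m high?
0.020142 rad/s

tan(θ) = y/104
sec²(θ) · dθ/dt = (1/104) · dy/dt
dθ/dt = cos²(θ)/104 · 6 = 104/(104² + 142²) · 6
dθ/dt = 0.020142 rad/s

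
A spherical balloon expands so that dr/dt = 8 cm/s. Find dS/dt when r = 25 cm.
1600π cm²/s

S = 4πr²
dS/dt = dS/dr · dr/dt = 8πr · 8
At r = 25: dS/dt = 1600π cm²/s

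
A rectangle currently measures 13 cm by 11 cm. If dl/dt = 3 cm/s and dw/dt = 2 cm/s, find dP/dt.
10 cm/s

P = 2(l + w)
dP/dt = 2(dl/dt + dw/dt) = 2(3 + 2) = 10 cm/s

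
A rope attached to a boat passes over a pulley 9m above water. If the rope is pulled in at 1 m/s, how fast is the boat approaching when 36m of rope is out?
4√15/15 ≈ 1.033 m/s

rope² = x² + 9²
x = √(36² - 9²) = 9√15
dx/dt = (rope/x) · d(rope)/dt = (36/(9√15)) · (-1) = -4√15/15 m/s
The boat approaches at 4√15/15 ≈ 1.033 m/s.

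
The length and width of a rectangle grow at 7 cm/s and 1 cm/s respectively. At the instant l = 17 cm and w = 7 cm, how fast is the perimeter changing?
16 cm/s

P = 2(l + w)
dP/dt = 2(dl/dt + dw/dt) = 2(7 + 1) = 16 cm/s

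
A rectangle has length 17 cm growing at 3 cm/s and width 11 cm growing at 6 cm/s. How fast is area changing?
135 cm²/s

A = lw
dA/dt = w·dl/dt + l·dw/dt = 11·3 + 17·6 = 135 cm²/s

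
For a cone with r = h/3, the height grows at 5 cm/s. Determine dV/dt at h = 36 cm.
720π cm³/s

V = (1/3)π(h/3)²h = πh³/27
dV/dt = πh²/9 · 5
At h = 36: dV/dt = 720π cm³/s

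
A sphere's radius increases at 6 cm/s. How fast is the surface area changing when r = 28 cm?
1344π cm²/s

S = 4πr²
dS/dt = dS/dr · dr/dt = 8πr · 6
At r = 28: dS/dt = 1344π cm²/s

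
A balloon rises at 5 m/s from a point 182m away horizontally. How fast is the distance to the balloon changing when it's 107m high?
535√53/1537 ≈ 2.534 m/s

z² = 182² + y²
z = √(182² + 107²) = 29√53
dz/dt = y/z · dy/dt = 107/(29√53) · 5 = 535√53/1537 ≈ 2.534 m/s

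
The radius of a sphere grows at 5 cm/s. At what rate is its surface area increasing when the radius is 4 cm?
160π cm²/s

S = 4πr²
dS/dt = dS/dr · dr/dt = 8πr · 5
At r = 4: dS/dt = 160π cm²/s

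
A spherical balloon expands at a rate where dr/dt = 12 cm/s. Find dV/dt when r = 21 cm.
21168π cm³/s

V = (4/3)πr³
dV/dt = dV/dr · dr/dt = 4πr² · 12
At r = 21: dV/dt = 21168π cm³/s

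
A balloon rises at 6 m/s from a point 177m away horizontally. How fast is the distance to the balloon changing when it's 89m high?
267√1570/3925 ≈ 2.695 m/s

z² = 177² + y²
z = √(177² + 89²) = 5√1570
dz/dt = y/z · dy/dt = 89/(5√1570) · 6 = 267√1570/3925 ≈ 2.695 m/s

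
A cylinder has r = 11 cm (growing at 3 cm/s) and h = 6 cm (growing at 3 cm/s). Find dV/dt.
759π cm³/s

V = πr²h
dV/dt = 2πrh·dr/dt + πr²·dh/dt
= 2π(11)(6)(3) + π(11)²(3)
= 759π cm³/s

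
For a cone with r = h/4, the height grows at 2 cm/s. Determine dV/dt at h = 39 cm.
1521π/8 cm³/s

V = (1/3)π(h/4)²h = πh³/48
dV/dt = πh²/16 · 2
At h = 39: dV/dt = 1521π/8 cm³/s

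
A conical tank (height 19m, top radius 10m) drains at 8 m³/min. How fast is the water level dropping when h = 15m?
722/(5625π) ≈ 0.04086 m/min

r/h = 10/19, so r = (10/19)h
V = (1/3)πr²h = (1/3)π((10/19)h)²h = (100/1083)πh³
dV/dh = (100/361)πh²
dh/dt = (dV/dt)/(dV/dh) = -8/((100/361)π·15²) = -722/(5625π) m/min
The level is dropping at 722/(5625π) ≈ 0.04086 m/min.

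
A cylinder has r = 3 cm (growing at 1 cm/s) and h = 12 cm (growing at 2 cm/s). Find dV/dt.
90π cm³/s

V = πr²h
dV/dt = 2πrh·dr/dt + πr²·dh/dt
= 2π(3)(12)(1) + π(3)²(2)
= 90π cm³/s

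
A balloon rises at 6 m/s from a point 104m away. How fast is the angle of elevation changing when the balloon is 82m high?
0.035576 rad/s

tan(θ) = y/104
sec²(θ) · dθ/dt = (1/104) · dy/dt
dθ/dt = cos²(θ)/104 · 6 = 104/(104² + 82²) · 6
dθ/dt = 0.035576 rad/s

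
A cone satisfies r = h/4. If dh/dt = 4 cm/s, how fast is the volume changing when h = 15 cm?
225π/4 cm³/s

V = (1/3)π(h/4)²h = πh³/48
dV/dt = πh²/16 · 4
At h = 15: dV/dt = 225π/4 cm³/s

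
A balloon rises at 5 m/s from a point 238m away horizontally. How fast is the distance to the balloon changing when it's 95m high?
475√65669/65669 ≈ 1.854 m/s

z² = 238² + y²
z = √(238² + 95²) = √65669
dz/dt = y/z · dy/dt = 95/√65669 · 5 = 475√65669/65669 ≈ 1.854 m/s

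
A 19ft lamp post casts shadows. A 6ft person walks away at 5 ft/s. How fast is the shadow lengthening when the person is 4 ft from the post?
30/13 ft/s

By similar triangles: 19/(x+s) = 6/s
Solving: s = 6x/13
ds/dt = 6/13 · dx/dt = 6/13 · 5 = 30/13 ft/s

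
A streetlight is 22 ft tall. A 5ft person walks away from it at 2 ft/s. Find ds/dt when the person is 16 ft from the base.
10/17 ft/s

By similar triangles: 22/(x+s) = 5/s
Solving: s = 5x/17
ds/dt = 5/17 · dx/dt = 5/17 · 2 = 10/17 ft/s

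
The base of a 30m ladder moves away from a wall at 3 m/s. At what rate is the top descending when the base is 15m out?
√3 ≈ 1.732 m/s

x² + y² = 30²
2x·dx/dt + 2y·dy/dt = 0
dy/dt = -x/y · dx/dt = -15/(15√3) · 3 = -√3 m/s
The top is descending at √3 ≈ 1.732 m/s.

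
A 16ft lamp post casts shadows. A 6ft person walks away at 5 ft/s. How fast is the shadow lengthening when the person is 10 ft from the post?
3 ft/s

By similar triangles: 16/(x+s) = 6/s
Solving: s = 6x/10
ds/dt = 6/10 · dx/dt = 3/5 · 5 = 3 ft/s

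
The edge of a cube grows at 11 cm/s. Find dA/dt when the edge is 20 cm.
2640 cm²/s

A = 6s²
dA/dt = 12s · ds/dt = 12·20·11 = 2640 cm²/s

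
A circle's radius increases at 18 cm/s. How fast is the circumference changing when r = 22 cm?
36π cm/s

C = 2πr
dC/dt = 2π · dr/dt = 2π · 18 = 36π cm/s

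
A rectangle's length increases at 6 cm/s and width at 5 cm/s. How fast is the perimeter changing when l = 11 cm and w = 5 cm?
22 cm/s

P = 2(l + w)
dP/dt = 2(dl/dt + dw/dt) = 2(6 + 5) = 22 cm/s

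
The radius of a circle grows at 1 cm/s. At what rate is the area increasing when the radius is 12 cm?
24π cm²/s

A = πr²
dA/dt = 2πr · dr/dt = 2π(12)(1) = 24π cm²/s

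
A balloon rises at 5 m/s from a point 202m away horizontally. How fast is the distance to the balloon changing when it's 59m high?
59√44285/8857 ≈ 1.402 m/s

z² = 202² + y²
z = √(202² + 59²) = √44285
dz/dt = y/z · dy/dt = 59/√44285 · 5 = 59√44285/8857 ≈ 1.402 m/s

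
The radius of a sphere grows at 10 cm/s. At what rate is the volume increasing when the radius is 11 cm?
4840π cm³/s

V = (4/3)πr³
dV/dt = dV/dr · dr/dt = 4πr² · 10
At r = 11: dV/dt = 4840π cm³/s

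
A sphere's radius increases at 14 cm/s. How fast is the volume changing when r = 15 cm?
12600π cm³/s

V = (4/3)πr³
dV/dt = dV/dr · dr/dt = 4πr² · 14
At r = 15: dV/dt = 12600π cm³/s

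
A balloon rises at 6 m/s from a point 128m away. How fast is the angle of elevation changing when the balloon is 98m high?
0.029552 rad/s

tan(θ) = y/128
sec²(θ) · dθ/dt = (1/128) · dy/dt
dθ/dt = cos²(θ)/128 · 6 = 128/(128² + 98²) · 6
dθ/dt = 0.029552 rad/s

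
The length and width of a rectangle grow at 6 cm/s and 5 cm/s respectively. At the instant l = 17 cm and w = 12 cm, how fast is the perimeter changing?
22 cm/s

P = 2(l + w)
dP/dt = 2(dl/dt + dw/dt) = 2(6 + 5) = 22 cm/s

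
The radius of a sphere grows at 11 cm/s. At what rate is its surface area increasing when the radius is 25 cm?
2200π cm²/s

S = 4πr²
dS/dt = dS/dr · dr/dt = 8πr · 11
At r = 25: dS/dt = 2200π cm²/s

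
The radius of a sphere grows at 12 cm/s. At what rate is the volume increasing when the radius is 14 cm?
9408π cm³/s

V = (4/3)πr³
dV/dt = dV/dr · dr/dt = 4πr² · 12
At r = 14: dV/dt = 9408π cm³/s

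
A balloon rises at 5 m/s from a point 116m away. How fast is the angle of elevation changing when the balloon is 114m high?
0.021927 rad/s

tan(θ) = y/116
sec²(θ) · dθ/dt = (1/116) · dy/dt
dθ/dt = cos²(θ)/116 · 5 = 116/(116² + 114²) · 5
dθ/dt = 0.021927 rad/s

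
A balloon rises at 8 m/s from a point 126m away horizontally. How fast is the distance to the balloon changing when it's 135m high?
120√421/421 ≈ 5.848 m/s

z² = 126² + y²
z = √(126² + 135²) = 9√421
dz/dt = y/z · dy/dt = 135/(9√421) · 8 = 120√421/421 ≈ 5.848 m/s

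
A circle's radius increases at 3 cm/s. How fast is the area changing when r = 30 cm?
180π cm²/s

A = πr²
dA/dt = 2πr · dr/dt = 2π(30)(3) = 180π cm²/s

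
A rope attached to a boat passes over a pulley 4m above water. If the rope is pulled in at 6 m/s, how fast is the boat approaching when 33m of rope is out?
198√1073/1073 ≈ 6.045 m/s

rope² = x² + 4²
x = √(33² - 4²) = √1073
dx/dt = (rope/x) · d(rope)/dt = (33/√1073) · (-6) = -198√1073/1073 m/s
The boat approaches at 198√1073/1073 ≈ 6.045 m/s.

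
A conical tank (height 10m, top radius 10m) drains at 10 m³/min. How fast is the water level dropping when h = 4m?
5/(8π) ≈ 0.1989 m/min

r/h = 10/10, so r = h
V = (1/3)πr²h = (1/3)π(h)²h = (1/3)πh³
dV/dh = πh²
dh/dt = (dV/dt)/(dV/dh) = -10/(π·4²) = -5/(8π) m/min
The level is dropping at 5/(8π) ≈ 0.1989 m/min.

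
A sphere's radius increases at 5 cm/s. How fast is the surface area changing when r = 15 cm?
600π cm²/s

S = 4πr²
dS/dt = dS/dr · dr/dt = 8πr · 5
At r = 15: dS/dt = 600π cm²/s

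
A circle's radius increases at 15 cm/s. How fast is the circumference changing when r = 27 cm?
30π cm/s

C = 2πr
dC/dt = 2π · dr/dt = 2π · 15 = 30π cm/s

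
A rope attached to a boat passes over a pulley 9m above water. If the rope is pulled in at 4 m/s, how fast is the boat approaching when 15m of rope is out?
5 m/s

rope² = x² + 9²
x = √(15² - 9²) = 12
dx/dt = (rope/x) · d(rope)/dt = (15/12) · (-4) = -5 m/s
The boat approaches at 5 m/s.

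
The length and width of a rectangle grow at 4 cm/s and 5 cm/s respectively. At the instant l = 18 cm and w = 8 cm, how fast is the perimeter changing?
18 cm/s

P = 2(l + w)
dP/dt = 2(dl/dt + dw/dt) = 2(4 + 5) = 18 cm/s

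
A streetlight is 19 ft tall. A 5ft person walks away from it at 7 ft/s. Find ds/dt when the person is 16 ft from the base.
5/2 ft/s

By similar triangles: 19/(x+s) = 5/s
Solving: s = 5x/14
ds/dt = 5/14 · dx/dt = 5/14 · 7 = 5/2 ft/s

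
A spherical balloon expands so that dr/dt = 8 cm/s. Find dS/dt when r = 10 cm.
640π cm²/s

S = 4πr²
dS/dt = dS/dr · dr/dt = 8πr · 8
At r = 10: dS/dt = 640π cm²/s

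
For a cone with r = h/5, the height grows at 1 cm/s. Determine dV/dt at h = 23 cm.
529π/25 cm³/s

V = (1/3)π(h/5)²h = πh³/75
dV/dt = πh²/25 · 1
At h = 23: dV/dt = 529π/25 cm³/s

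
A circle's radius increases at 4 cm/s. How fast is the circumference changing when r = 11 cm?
8π cm/s

C = 2πr
dC/dt = 2π · dr/dt = 2π · 4 = 8π cm/s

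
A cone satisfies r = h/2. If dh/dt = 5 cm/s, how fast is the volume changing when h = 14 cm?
245π cm³/s

V = (1/3)π(h/2)²h = πh³/12
dV/dt = πh²/4 · 5
At h = 14: dV/dt = 245π cm³/s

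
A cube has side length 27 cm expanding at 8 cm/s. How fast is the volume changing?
17496 cm³/s

V = s³
dV/dt = 3s² · ds/dt = 3·27²·8 = 17496 cm³/s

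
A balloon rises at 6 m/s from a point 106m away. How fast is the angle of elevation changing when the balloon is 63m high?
0.041828 rad/s

tan(θ) = y/106
sec²(θ) · dθ/dt = (1/106) · dy/dt
dθ/dt = cos²(θ)/106 · 6 = 106/(106² + 63²) · 6
dθ/dt = 0.041828 rad/s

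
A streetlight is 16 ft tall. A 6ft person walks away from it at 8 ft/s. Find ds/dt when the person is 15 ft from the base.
24/5 ft/s

By similar triangles: 16/(x+s) = 6/s
Solving: s = 6x/10
ds/dt = 6/10 · dx/dt = 3/5 · 8 = 24/5 ft/s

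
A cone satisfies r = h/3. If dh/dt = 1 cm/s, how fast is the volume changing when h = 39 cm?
169π cm³/s

V = (1/3)π(h/3)²h = πh³/27
dV/dt = πh²/9 · 1
At h = 39: dV/dt = 169π cm³/s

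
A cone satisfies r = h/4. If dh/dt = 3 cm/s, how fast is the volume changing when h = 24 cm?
108π cm³/s

V = (1/3)π(h/4)²h = πh³/48
dV/dt = πh²/16 · 3
At h = 24: dV/dt = 108π cm³/s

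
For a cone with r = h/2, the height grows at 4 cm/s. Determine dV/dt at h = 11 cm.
121π cm³/s

V = (1/3)π(h/2)²h = πh³/12
dV/dt = πh²/4 · 4
At h = 11: dV/dt = 121π cm³/s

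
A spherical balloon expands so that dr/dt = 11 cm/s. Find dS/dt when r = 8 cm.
704π cm²/s

S = 4πr²
dS/dt = dS/dr · dr/dt = 8πr · 11
At r = 8: dS/dt = 704π cm²/s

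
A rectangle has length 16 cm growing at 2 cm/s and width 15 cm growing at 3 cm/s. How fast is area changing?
78 cm²/s

A = lw
dA/dt = w·dl/dt + l·dw/dt = 15·2 + 16·3 = 78 cm²/s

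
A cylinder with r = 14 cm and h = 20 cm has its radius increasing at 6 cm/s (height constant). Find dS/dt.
576π cm²/s

S = 2πrh + 2πr² (lateral + bases)
dS/dt = (2πh + 4πr)·dr/dt = (2π·20 + 4π·14)·6
= 576π cm²/s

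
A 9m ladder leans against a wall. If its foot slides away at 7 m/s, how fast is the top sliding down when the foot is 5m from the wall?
5√14/4 ≈ 4.677 m/s

x² + y² = 9²
2x·dx/dt + 2y·dy/dt = 0
dy/dt = -x/y · dx/dt = -5/(2√14) · 7 = -5√14/4 m/s
The top is descending at 5√14/4 ≈ 4.677 m/s.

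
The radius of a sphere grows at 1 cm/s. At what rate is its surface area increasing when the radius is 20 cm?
160π cm²/s

S = 4πr²
dS/dt = dS/dr · dr/dt = 8πr · 1
At r = 20: dS/dt = 160π cm²/s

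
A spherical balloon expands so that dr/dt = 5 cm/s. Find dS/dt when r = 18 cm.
720π cm²/s

S = 4πr²
dS/dt = dS/dr · dr/dt = 8πr · 5
At r = 18: dS/dt = 720π cm²/s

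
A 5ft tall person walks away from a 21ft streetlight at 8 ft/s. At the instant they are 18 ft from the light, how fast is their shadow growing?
5/2 ft/s

By similar triangles: 21/(x+s) = 5/s
Solving: s = 5x/16
ds/dt = 5/16 · dx/dt = 5/16 · 8 = 5/2 ft/s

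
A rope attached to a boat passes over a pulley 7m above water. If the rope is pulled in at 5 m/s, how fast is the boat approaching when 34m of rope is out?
170√123/369 ≈ 5.109 m/s

rope² = x² + 7²
x = √(34² - 7²) = 3√123
dx/dt = (rope/x) · d(rope)/dt = (34/(3√123)) · (-5) = -170√123/369 m/s
The boat approaches at 170√123/369 ≈ 5.109 m/s.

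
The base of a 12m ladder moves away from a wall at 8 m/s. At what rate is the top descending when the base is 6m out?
8√3/3 ≈ 4.619 m/s

x² + y² = 12²
2x·dx/dt + 2y·dy/dt = 0
dy/dt = -x/y · dx/dt = -6/(6√3) · 8 = -8√3/3 m/s
The top is descending at 8√3/3 ≈ 4.619 m/s.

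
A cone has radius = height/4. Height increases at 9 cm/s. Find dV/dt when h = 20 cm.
225π cm³/s

V = (1/3)π(h/4)²h = πh³/48
dV/dt = πh²/16 · 9
At h = 20: dV/dt = 225π cm³/s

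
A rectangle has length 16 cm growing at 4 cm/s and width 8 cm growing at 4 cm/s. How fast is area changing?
96 cm²/s

A = lw
dA/dt = w·dl/dt + l·dw/dt = 8·4 + 16·4 = 96 cm²/s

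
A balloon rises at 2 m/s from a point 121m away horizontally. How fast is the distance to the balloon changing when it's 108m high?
216√26305/26305 ≈ 1.332 m/s

z² = 121² + y²
z = √(121² + 108²) = √26305
dz/dt = y/z · dy/dt = 108/√26305 · 2 = 216√26305/26305 ≈ 1.332 m/s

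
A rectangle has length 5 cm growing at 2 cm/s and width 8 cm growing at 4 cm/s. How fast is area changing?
36 cm²/s

A = lw
dA/dt = w·dl/dt + l·dw/dt = 8·2 + 5·4 = 36 cm²/s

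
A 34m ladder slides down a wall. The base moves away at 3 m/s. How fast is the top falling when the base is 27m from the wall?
81√427/427 ≈ 3.92 m/s

x² + y² = 34²
2x·dx/dt + 2y·dy/dt = 0
dy/dt = -x/y · dx/dt = -27/√427 · 3 = -81√427/427 m/s
The top is descending at 81√427/427 ≈ 3.92 m/s.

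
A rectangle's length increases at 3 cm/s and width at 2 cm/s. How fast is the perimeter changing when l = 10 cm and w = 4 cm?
10 cm/s

P = 2(l + w)
dP/dt = 2(dl/dt + dw/dt) = 2(3 + 2) = 10 cm/s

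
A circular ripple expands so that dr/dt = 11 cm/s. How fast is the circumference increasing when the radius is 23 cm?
22π cm/s

C = 2πr
dC/dt = 2π · dr/dt = 2π · 11 = 22π cm/s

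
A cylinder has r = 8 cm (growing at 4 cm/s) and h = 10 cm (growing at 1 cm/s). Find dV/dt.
704π cm³/s

V = πr²h
dV/dt = 2πrh·dr/dt + πr²·dh/dt
= 2π(8)(10)(4) + π(8)²(1)
= 704π cm³/s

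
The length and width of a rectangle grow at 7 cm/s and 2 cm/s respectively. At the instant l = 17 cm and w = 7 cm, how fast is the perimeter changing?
18 cm/s

P = 2(l + w)
dP/dt = 2(dl/dt + dw/dt) = 2(7 + 2) = 18 cm/s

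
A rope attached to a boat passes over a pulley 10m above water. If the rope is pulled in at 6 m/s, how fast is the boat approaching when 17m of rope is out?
34√21/21 ≈ 7.419 m/s

rope² = x² + 10²
x = √(17² - 10²) = 3√21
dx/dt = (rope/x) · d(rope)/dt = (17/(3√21)) · (-6) = -34√21/21 m/s
The boat approaches at 34√21/21 ≈ 7.419 m/s.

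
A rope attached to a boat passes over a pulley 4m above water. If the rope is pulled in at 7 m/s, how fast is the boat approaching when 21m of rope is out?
147√17/85 ≈ 7.131 m/s

rope² = x² + 4²
x = √(21² - 4²) = 5√17
dx/dt = (rope/x) · d(rope)/dt = (21/(5√17)) · (-7) = -147√17/85 m/s
The boat approaches at 147√17/85 ≈ 7.131 m/s.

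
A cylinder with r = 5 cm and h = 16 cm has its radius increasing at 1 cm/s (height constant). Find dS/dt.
52π cm²/s

S = 2πrh + 2πr² (lateral + bases)
dS/dt = (2πh + 4πr)·dr/dt = (2π·16 + 4π·5)·1
= 52π cm²/s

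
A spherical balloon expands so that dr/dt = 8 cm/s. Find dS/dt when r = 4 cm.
256π cm²/s

S = 4πr²
dS/dt = dS/dr · dr/dt = 8πr · 8
At r = 4: dS/dt = 256π cm²/s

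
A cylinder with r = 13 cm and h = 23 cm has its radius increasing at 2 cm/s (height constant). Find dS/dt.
196π cm²/s

S = 2πrh + 2πr² (lateral + bases)
dS/dt = (2πh + 4πr)·dr/dt = (2π·23 + 4π·13)·2
= 196π cm²/s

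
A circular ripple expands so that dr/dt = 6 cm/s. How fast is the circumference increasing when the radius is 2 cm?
12π cm/s

C = 2πr
dC/dt = 2π · dr/dt = 2π · 6 = 12π cm/s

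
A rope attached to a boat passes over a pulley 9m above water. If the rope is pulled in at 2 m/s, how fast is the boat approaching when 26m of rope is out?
52√595/595 ≈ 2.132 m/s

rope² = x² + 9²
x = √(26² - 9²) = √595
dx/dt = (rope/x) · d(rope)/dt = (26/√595) · (-2) = -52√595/595 m/s
The boat approaches at 52√595/595 ≈ 2.132 m/s.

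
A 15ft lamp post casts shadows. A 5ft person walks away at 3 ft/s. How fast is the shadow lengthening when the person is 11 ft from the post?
3/2 ft/s

By similar triangles: 15/(x+s) = 5/s
Solving: s = 5x/10
ds/dt = 5/10 · dx/dt = 1/2 · 3 = 3/2 ft/s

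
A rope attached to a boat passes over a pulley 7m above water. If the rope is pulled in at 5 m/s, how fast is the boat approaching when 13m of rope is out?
13√30/12 ≈ 5.934 m/s

rope² = x² + 7²
x = √(13² - 7²) = 2√30
dx/dt = (rope/x) · d(rope)/dt = (13/(2√30)) · (-5) = -13√30/12 m/s
The boat approaches at 13√30/12 ≈ 5.934 m/s.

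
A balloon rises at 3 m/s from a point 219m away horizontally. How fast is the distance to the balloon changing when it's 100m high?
300√57961/57961 ≈ 1.246 m/s

z² = 219² + y²
z = √(219² + 100²) = √57961
dz/dt = y/z · dy/dt = 100/√57961 · 3 = 300√57961/57961 ≈ 1.246 m/s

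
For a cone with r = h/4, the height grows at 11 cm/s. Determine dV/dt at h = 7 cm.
539π/16 cm³/s

V = (1/3)π(h/4)²h = πh³/48
dV/dt = πh²/16 · 11
At h = 7: dV/dt = 539π/16 cm³/s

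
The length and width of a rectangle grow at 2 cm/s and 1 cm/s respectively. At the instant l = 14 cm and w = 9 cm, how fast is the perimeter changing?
6 cm/s

P = 2(l + w)
dP/dt = 2(dl/dt + dw/dt) = 2(2 + 1) = 6 cm/s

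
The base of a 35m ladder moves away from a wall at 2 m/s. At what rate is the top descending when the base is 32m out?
64√201/201 ≈ 4.514 m/s

x² + y² = 35²
2x·dx/dt + 2y·dy/dt = 0
dy/dt = -x/y · dx/dt = -32/√201 · 2 = -64√201/201 m/s
The top is descending at 64√201/201 ≈ 4.514 m/s.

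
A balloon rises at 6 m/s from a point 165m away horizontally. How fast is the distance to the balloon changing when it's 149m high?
447√49426/24713 ≈ 4.021 m/s

z² = 165² + y²
z = √(165² + 149²) = √49426
dz/dt = y/z · dy/dt = 149/√49426 · 6 = 447√49426/24713 ≈ 4.021 m/s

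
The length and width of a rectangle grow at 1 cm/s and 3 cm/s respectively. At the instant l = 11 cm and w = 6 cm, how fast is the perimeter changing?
8 cm/s

P = 2(l + w)
dP/dt = 2(dl/dt + dw/dt) = 2(1 + 3) = 8 cm/s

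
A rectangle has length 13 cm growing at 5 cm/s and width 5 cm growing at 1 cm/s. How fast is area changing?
38 cm²/s

A = lw
dA/dt = w·dl/dt + l·dw/dt = 5·5 + 13·1 = 38 cm²/s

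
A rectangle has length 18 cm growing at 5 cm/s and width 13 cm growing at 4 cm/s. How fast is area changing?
137 cm²/s

A = lw
dA/dt = w·dl/dt + l·dw/dt = 13·5 + 18·4 = 137 cm²/s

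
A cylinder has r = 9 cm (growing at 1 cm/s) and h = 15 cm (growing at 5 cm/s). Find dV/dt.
675π cm³/s

V = πr²h
dV/dt = 2πrh·dr/dt + πr²·dh/dt
= 2π(9)(15)(1) + π(9)²(5)
= 675π cm³/s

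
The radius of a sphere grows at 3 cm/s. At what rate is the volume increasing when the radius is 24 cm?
6912π cm³/s

V = (4/3)πr³
dV/dt = dV/dr · dr/dt = 4πr² · 3
At r = 24: dV/dt = 6912π cm³/s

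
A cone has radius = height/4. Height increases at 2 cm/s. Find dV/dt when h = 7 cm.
49π/8 cm³/s

V = (1/3)π(h/4)²h = πh³/48
dV/dt = πh²/16 · 2
At h = 7: dV/dt = 49π/8 cm³/s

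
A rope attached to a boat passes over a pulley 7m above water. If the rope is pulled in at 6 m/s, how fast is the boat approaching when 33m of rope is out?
99√65/130 ≈ 6.14 m/s

rope² = x² + 7²
x = √(33² - 7²) = 4√65
dx/dt = (rope/x) · d(rope)/dt = (33/(4√65)) · (-6) = -99√65/130 m/s
The boat approaches at 99√65/130 ≈ 6.14 m/s.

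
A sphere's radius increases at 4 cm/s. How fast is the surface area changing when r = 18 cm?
576π cm²/s

S = 4πr²
dS/dt = dS/dr · dr/dt = 8πr · 4
At r = 18: dS/dt = 576π cm²/s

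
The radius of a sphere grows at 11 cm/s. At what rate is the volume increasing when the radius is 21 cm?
19404π cm³/s

V = (4/3)πr³
dV/dt = dV/dr · dr/dt = 4πr² · 11
At r = 21: dV/dt = 19404π cm³/s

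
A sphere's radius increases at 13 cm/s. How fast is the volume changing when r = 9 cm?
4212π cm³/s

V = (4/3)πr³
dV/dt = dV/dr · dr/dt = 4πr² · 13
At r = 9: dV/dt = 4212π cm³/s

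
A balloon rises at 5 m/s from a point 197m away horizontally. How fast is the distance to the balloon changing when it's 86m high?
86√46205/9241 ≈ 2 m/s

z² = 197² + y²
z = √(197² + 86²) = √46205
dz/dt = y/z · dy/dt = 86/√46205 · 5 = 86√46205/9241 ≈ 2 m/s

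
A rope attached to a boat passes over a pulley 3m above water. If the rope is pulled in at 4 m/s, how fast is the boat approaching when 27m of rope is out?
9√5/5 ≈ 4.025 m/s

rope² = x² + 3²
x = √(27² - 3²) = 12√5
dx/dt = (rope/x) · d(rope)/dt = (27/(12√5)) · (-4) = -9√5/5 m/s
The boat approaches at 9√5/5 ≈ 4.025 m/s.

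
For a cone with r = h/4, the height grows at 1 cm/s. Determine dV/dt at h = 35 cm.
1225π/16 cm³/s

V = (1/3)π(h/4)²h = πh³/48
dV/dt = πh²/16 · 1
At h = 35: dV/dt = 1225π/16 cm³/s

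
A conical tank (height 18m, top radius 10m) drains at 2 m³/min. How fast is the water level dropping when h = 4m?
81/(200π) ≈ 0.1289 m/min

r/h = 10/18, so r = (5/9)h
V = (1/3)πr²h = (1/3)π((5/9)h)²h = (25/243)πh³
dV/dh = (25/81)πh²
dh/dt = (dV/dt)/(dV/dh) = -2/((25/81)π·4²) = -81/(200π) m/min
The level is dropping at 81/(200π) ≈ 0.1289 m/min.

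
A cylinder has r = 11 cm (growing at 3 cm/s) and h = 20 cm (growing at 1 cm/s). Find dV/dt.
1441π cm³/s

V = πr²h
dV/dt = 2πrh·dr/dt + πr²·dh/dt
= 2π(11)(20)(3) + π(11)²(1)
= 1441π cm³/s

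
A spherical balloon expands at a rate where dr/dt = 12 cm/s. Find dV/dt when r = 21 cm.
21168π cm³/s

V = (4/3)πr³
dV/dt = dV/dr · dr/dt = 4πr² · 12
At r = 21: dV/dt = 21168π cm³/s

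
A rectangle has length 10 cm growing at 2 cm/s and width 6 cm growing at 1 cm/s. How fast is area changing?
22 cm²/s

A = lw
dA/dt = w·dl/dt + l·dw/dt = 6·2 + 10·1 = 22 cm²/s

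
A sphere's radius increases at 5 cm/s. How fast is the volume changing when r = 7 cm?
980π cm³/s

V = (4/3)πr³
dV/dt = dV/dr · dr/dt = 4πr² · 5
At r = 7: dV/dt = 980π cm³/s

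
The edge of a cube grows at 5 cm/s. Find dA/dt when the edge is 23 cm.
1380 cm²/s

A = 6s²
dA/dt = 12s · ds/dt = 12·23·5 = 1380 cm²/s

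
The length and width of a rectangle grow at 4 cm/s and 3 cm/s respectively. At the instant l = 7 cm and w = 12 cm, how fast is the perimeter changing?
14 cm/s

P = 2(l + w)
dP/dt = 2(dl/dt + dw/dt) = 2(4 + 3) = 14 cm/s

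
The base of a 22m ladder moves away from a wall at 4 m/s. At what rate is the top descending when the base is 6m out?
3√7/7 ≈ 1.134 m/s

x² + y² = 22²
2x·dx/dt + 2y·dy/dt = 0
dy/dt = -x/y · dx/dt = -6/(8√7) · 4 = -3√7/7 m/s
The top is descending at 3√7/7 ≈ 1.134 m/s.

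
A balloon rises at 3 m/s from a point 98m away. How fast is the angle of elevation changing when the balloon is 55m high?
0.02328 rad/s

tan(θ) = y/98
sec²(θ) · dθ/dt = (1/98) · dy/dt
dθ/dt = cos²(θ)/98 · 3 = 98/(98² + 55²) · 3
dθ/dt = 0.02328 rad/s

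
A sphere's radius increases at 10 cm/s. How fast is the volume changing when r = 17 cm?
11560π cm³/s

V = (4/3)πr³
dV/dt = dV/dr · dr/dt = 4πr² · 10
At r = 17: dV/dt = 11560π cm³/s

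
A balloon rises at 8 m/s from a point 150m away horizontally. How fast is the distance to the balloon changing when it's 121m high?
968√37141/37141 ≈ 5.023 m/s

z² = 150² + y²
z = √(150² + 121²) = √37141
dz/dt = y/z · dy/dt = 121/√37141 · 8 = 968√37141/37141 ≈ 5.023 m/s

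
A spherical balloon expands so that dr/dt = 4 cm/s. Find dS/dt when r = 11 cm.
352π cm²/s

S = 4πr²
dS/dt = dS/dr · dr/dt = 8πr · 4
At r = 11: dS/dt = 352π cm²/s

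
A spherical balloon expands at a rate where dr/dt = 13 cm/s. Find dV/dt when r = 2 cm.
208π cm³/s

V = (4/3)πr³
dV/dt = dV/dr · dr/dt = 4πr² · 13
At r = 2: dV/dt = 208π cm³/s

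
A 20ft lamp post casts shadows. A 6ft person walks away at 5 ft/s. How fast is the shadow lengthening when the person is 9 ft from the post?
15/7 ft/s

By similar triangles: 20/(x+s) = 6/s
Solving: s = 6x/14
ds/dt = 6/14 · dx/dt = 3/7 · 5 = 15/7 ft/s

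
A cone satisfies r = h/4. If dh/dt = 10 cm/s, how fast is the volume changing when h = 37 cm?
6845π/8 cm³/s

V = (1/3)π(h/4)²h = πh³/48
dV/dt = πh²/16 · 10
At h = 37: dV/dt = 6845π/8 cm³/s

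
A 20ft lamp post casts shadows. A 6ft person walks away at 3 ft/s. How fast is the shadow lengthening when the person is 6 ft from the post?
9/7 ft/s

By similar triangles: 20/(x+s) = 6/s
Solving: s = 6x/14
ds/dt = 6/14 · dx/dt = 3/7 · 3 = 9/7 ft/s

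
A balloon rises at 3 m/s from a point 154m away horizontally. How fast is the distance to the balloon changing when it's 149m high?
447√45917/45917 ≈ 2.086 m/s

z² = 154² + y²
z = √(154² + 149²) = √45917
dz/dt = y/z · dy/dt = 149/√45917 · 3 = 447√45917/45917 ≈ 2.086 m/s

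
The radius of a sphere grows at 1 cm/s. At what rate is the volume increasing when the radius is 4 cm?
64π cm³/s

V = (4/3)πr³
dV/dt = dV/dr · dr/dt = 4πr² · 1
At r = 4: dV/dt = 64π cm³/s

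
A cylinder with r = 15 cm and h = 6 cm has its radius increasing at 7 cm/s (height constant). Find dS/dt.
504π cm²/s

S = 2πrh + 2πr² (lateral + bases)
dS/dt = (2πh + 4πr)·dr/dt = (2π·6 + 4π·15)·7
= 504π cm²/s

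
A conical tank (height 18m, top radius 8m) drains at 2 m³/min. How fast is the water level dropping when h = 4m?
81/(128π) ≈ 0.2014 m/min

r/h = 8/18, so r = (4/9)h
V = (1/3)πr²h = (1/3)π((4/9)h)²h = (16/243)πh³
dV/dh = (16/81)πh²
dh/dt = (dV/dt)/(dV/dh) = -2/((16/81)π·4²) = -81/(128π) m/min
The level is dropping at 81/(128π) ≈ 0.2014 m/min.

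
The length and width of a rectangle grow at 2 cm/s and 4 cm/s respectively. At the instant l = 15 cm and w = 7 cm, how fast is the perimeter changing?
12 cm/s

P = 2(l + w)
dP/dt = 2(dl/dt + dw/dt) = 2(2 + 4) = 12 cm/s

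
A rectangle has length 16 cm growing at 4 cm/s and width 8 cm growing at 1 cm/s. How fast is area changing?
48 cm²/s

A = lw
dA/dt = w·dl/dt + l·dw/dt = 8·4 + 16·1 = 48 cm²/s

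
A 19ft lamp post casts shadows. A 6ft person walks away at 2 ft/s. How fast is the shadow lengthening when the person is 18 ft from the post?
12/13 ft/s

By similar triangles: 19/(x+s) = 6/s
Solving: s = 6x/13
ds/dt = 6/13 · dx/dt = 6/13 · 2 = 12/13 ft/s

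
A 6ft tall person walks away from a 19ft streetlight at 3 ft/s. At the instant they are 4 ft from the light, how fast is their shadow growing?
18/13 ft/s

By similar triangles: 19/(x+s) = 6/s
Solving: s = 6x/13
ds/dt = 6/13 · dx/dt = 6/13 · 3 = 18/13 ft/s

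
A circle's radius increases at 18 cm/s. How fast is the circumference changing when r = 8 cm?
36π cm/s

C = 2πr
dC/dt = 2π · dr/dt = 2π · 18 = 36π cm/s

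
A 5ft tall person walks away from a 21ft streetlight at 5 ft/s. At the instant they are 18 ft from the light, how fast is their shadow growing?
25/16 ft/s

By similar triangles: 21/(x+s) = 5/s
Solving: s = 5x/16
ds/dt = 5/16 · dx/dt = 5/16 · 5 = 25/16 ft/s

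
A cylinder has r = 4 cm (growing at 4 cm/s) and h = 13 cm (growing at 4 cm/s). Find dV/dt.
480π cm³/s

V = πr²h
dV/dt = 2πrh·dr/dt + πr²·dh/dt
= 2π(4)(13)(4) + π(4)²(4)
= 480π cm³/s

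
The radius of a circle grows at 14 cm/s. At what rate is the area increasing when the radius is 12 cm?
336π cm²/s

A = πr²
dA/dt = 2πr · dr/dt = 2π(12)(14) = 336π cm²/s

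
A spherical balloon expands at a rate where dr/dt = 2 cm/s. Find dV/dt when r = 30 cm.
7200π cm³/s

V = (4/3)πr³
dV/dt = dV/dr · dr/dt = 4πr² · 2
At r = 30: dV/dt = 7200π cm³/s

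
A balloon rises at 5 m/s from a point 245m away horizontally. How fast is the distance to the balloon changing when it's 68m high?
340√64649/64649 ≈ 1.337 m/s

z² = 245² + y²
z = √(245² + 68²) = √64649
dz/dt = y/z · dy/dt = 68/√64649 · 5 = 340√64649/64649 ≈ 1.337 m/s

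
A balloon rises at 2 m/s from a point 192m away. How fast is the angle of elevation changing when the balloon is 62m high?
0.009433 rad/s

tan(θ) = y/192
sec²(θ) · dθ/dt = (1/192) · dy/dt
dθ/dt = cos²(θ)/192 · 2 = 192/(192² + 62²) · 2
dθ/dt = 0.009433 rad/s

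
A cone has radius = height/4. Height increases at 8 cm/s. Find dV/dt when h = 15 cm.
225π/2 cm³/s

V = (1/3)π(h/4)²h = πh³/48
dV/dt = πh²/16 · 8
At h = 15: dV/dt = 225π/2 cm³/s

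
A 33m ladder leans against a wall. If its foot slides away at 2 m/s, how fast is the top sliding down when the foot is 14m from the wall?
28√893/893 ≈ 0.937 m/s

x² + y² = 33²
2x·dx/dt + 2y·dy/dt = 0
dy/dt = -x/y · dx/dt = -14/√893 · 2 = -28√893/893 m/s
The top is descending at 28√893/893 ≈ 0.937 m/s.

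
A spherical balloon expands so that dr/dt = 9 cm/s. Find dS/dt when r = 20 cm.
1440π cm²/s

S = 4πr²
dS/dt = dS/dr · dr/dt = 8πr · 9
At r = 20: dS/dt = 1440π cm²/s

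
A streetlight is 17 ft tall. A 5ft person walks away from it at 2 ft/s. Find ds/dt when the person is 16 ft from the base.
5/6 ft/s

By similar triangles: 17/(x+s) = 5/s
Solving: s = 5x/12
ds/dt = 5/12 · dx/dt = 5/12 · 2 = 5/6 ft/s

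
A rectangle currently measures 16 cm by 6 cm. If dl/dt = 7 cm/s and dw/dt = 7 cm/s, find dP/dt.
28 cm/s

P = 2(l + w)
dP/dt = 2(dl/dt + dw/dt) = 2(7 + 7) = 28 cm/s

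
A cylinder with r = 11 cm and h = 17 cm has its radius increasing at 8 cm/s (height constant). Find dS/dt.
624π cm²/s

S = 2πrh + 2πr² (lateral + bases)
dS/dt = (2πh + 4πr)·dr/dt = (2π·17 + 4π·11)·8
= 624π cm²/s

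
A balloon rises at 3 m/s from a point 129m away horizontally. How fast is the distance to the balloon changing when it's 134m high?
402√34597/34597 ≈ 2.161 m/s

z² = 129² + y²
z = √(129² + 134²) = √34597
dz/dt = y/z · dy/dt = 134/√34597 · 3 = 402√34597/34597 ≈ 2.161 m/s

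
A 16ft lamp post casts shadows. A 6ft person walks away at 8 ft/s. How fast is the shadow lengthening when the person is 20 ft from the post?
24/5 ft/s

By similar triangles: 16/(x+s) = 6/s
Solving: s = 6x/10
ds/dt = 6/10 · dx/dt = 3/5 · 8 = 24/5 ft/s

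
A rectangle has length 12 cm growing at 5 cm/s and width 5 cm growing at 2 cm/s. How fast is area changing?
49 cm²/s

A = lw
dA/dt = w·dl/dt + l·dw/dt = 5·5 + 12·2 = 49 cm²/s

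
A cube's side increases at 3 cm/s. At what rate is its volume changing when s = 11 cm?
1089 cm³/s

V = s³
dV/dt = 3s² · ds/dt = 3·11²·3 = 1089 cm³/s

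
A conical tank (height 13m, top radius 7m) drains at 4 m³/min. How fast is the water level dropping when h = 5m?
676/(1225π) ≈ 0.1757 m/min

r/h = 7/13, so r = (7/13)h
V = (1/3)πr²h = (1/3)π((7/13)h)²h = (49/507)πh³
dV/dh = (49/169)πh²
dh/dt = (dV/dt)/(dV/dh) = -4/((49/169)π·5²) = -676/(1225π) m/min
The level is dropping at 676/(1225π) ≈ 0.1757 m/min.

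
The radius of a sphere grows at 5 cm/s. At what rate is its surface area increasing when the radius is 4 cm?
160π cm²/s

S = 4πr²
dS/dt = dS/dr · dr/dt = 8πr · 5
At r = 4: dS/dt = 160π cm²/s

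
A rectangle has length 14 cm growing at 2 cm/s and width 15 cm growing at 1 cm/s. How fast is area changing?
44 cm²/s

A = lw
dA/dt = w·dl/dt + l·dw/dt = 15·2 + 14·1 = 44 cm²/s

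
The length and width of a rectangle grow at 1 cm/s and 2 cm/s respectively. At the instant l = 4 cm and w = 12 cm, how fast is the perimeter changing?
6 cm/s

P = 2(l + w)
dP/dt = 2(dl/dt + dw/dt) = 2(1 + 2) = 6 cm/s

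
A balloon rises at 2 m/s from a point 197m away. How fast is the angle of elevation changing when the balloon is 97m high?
0.008171 rad/s

tan(θ) = y/197
sec²(θ) · dθ/dt = (1/197) · dy/dt
dθ/dt = cos²(θ)/197 · 2 = 197/(197² + 97²) · 2
dθ/dt = 0.008171 rad/s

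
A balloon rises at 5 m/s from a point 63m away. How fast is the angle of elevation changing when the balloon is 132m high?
0.014724 rad/s

tan(θ) = y/63
sec²(θ) · dθ/dt = (1/63) · dy/dt
dθ/dt = cos²(θ)/63 · 5 = 63/(63² + 132²) · 5
dθ/dt = 0.014724 rad/s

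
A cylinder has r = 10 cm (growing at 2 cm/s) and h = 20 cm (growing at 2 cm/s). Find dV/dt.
1000π cm³/s

V = πr²h
dV/dt = 2πrh·dr/dt + πr²·dh/dt
= 2π(10)(20)(2) + π(10)²(2)
= 1000π cm³/s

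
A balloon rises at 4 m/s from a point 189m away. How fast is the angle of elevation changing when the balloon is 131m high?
0.014296 rad/s

tan(θ) = y/189
sec²(θ) · dθ/dt = (1/189) · dy/dt
dθ/dt = cos²(θ)/189 · 4 = 189/(189² + 131²) · 4
dθ/dt = 0.014296 rad/s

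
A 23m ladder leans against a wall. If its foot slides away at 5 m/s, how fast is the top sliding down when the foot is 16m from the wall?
80√273/273 ≈ 4.842 m/s

x² + y² = 23²
2x·dx/dt + 2y·dy/dt = 0
dy/dt = -x/y · dx/dt = -16/√273 · 5 = -80√273/273 m/s
The top is descending at 80√273/273 ≈ 4.842 m/s.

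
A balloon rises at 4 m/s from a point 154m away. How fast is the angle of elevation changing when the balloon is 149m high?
0.013416 rad/s

tan(θ) = y/154
sec²(θ) · dθ/dt = (1/154) · dy/dt
dθ/dt = cos²(θ)/154 · 4 = 154/(154² + 149²) · 4
dθ/dt = 0.013416 rad/s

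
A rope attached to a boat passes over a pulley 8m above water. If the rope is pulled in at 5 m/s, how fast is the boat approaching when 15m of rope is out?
75√161/161 ≈ 5.911 m/s

rope² = x² + 8²
x = √(15² - 8²) = √161
dx/dt = (rope/x) · d(rope)/dt = (15/√161) · (-5) = -75√161/161 m/s
The boat approaches at 75√161/161 ≈ 5.911 m/s.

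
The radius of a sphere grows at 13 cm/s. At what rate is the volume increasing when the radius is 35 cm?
63700π cm³/s

V = (4/3)πr³
dV/dt = dV/dr · dr/dt = 4πr² · 13
At r = 35: dV/dt = 63700π cm³/s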